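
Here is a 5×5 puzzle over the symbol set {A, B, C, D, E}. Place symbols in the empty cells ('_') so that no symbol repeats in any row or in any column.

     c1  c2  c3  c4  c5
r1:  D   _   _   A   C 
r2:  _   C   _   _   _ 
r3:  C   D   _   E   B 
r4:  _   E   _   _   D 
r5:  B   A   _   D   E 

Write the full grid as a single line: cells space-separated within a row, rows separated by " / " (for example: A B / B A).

D B E A C / E C D B A / C D A E B / A E B C D / B A C D E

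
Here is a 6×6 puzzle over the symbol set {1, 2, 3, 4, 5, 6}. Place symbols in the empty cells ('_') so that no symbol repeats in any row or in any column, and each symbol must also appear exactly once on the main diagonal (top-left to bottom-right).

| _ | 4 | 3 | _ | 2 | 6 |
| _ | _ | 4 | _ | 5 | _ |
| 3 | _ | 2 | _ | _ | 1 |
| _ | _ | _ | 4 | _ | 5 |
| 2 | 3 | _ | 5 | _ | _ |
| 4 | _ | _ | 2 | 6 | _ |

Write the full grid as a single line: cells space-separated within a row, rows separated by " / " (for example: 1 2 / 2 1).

At row 1, column 4: row 1 has {2,3,4,6}; column 4 has {2,4,5}; that leaves 1.
At row 3, column 4: row 3 has {1,2,3}; column 4 has {1,2,4,5}; that leaves 6.
At row 3, column 5: row 3 has {1,2,3,6}; column 5 has {2,5,6}; that leaves 4.
At row 5, column 5: row 5 has {2,3,5}; column 5 has {2,4,5,6}; the diagonal has {2,4}; that leaves 1.
At row 5, column 6: row 5 has {1,2,3,5}; column 6 has {1,5,6}; that leaves 4.
At row 6, column 6: row 6 has {2,4,6}; column 6 has {1,4,5,6}; the diagonal has {1,2,4}; that leaves 3.
At row 1, column 1: row 1 has {1,2,3,4,6}; column 1 has {2,3,4}; the diagonal has {1,2,3,4}; that leaves 5.
At row 2, column 2: row 2 has {4,5}; column 2 has {3,4}; the diagonal has {1,2,3,4,5}; that leaves 6.
At row 2, column 4: row 2 has {4,5,6}; column 4 has {1,2,4,5,6}; that leaves 3.
At row 2, column 6: row 2 has {3,4,5,6}; column 6 has {1,3,4,5,6}; that leaves 2.
At row 3, column 2: row 3 has {1,2,3,4,6}; column 2 has {3,4,6}; that leaves 5.
At row 4, column 5: row 4 has {4,5}; column 5 has {1,2,4,5,6}; that leaves 3.
At row 5, column 3: row 5 has {1,2,3,4,5}; column 3 has {2,3,4}; that leaves 6.
At row 6, column 2: row 6 has {2,3,4,6}; column 2 has {3,4,5,6}; that leaves 1.
At row 6, column 3: row 6 has {1,2,3,4,6}; column 3 has {2,3,4,6}; that leaves 5.
At row 2, column 1: row 2 has {2,3,4,5,6}; column 1 has {2,3,4,5}; that leaves 1.
At row 4, column 1: row 4 has {3,4,5}; column 1 has {1,2,3,4,5}; that leaves 6.
At row 4, column 2: row 4 has {3,4,5,6}; column 2 has {1,3,4,5,6}; that leaves 2.
At row 4, column 3: row 4 has {2,3,4,5,6}; column 3 has {2,3,4,5,6}; that leaves 1.

5 4 3 1 2 6 / 1 6 4 3 5 2 / 3 5 2 6 4 1 / 6 2 1 4 3 5 / 2 3 6 5 1 4 / 4 1 5 2 6 3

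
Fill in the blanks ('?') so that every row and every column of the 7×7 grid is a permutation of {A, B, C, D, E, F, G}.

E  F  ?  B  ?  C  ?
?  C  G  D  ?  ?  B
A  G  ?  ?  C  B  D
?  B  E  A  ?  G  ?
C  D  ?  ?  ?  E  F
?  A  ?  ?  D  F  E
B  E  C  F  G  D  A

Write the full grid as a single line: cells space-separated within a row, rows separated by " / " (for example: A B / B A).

E F D B A C G / F C G D E A B / A G F E C B D / D B E A F G C / C D A G B E F / G A B C D F E / B E C F G D A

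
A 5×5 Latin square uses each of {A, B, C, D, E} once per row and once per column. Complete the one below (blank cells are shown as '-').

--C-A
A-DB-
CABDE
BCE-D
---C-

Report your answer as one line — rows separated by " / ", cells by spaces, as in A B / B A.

(r1,c4): row 1 has {A,C}; column 4 has {B,C,D}, so it must be E.
(r2,c2): row 2 has {A,B,D}; column 2 has {A,C}, so it must be E.
(r2,c5): row 2 has {A,B,D,E}; column 5 has {A,D,E}, so it must be C.
(r4,c4): row 4 has {B,C,D,E}; column 4 has {B,C,D,E}, so it must be A.
(r5,c3): row 5 has {C}; column 3 has {B,C,D,E}, so it must be A.
(r5,c5): row 5 has {A,C}; column 5 has {A,C,D,E}, so it must be B.
(r1,c1): row 1 has {A,C,E}; column 1 has {A,B,C}, so it must be D.
(r1,c2): row 1 has {A,C,D,E}; column 2 has {A,C,E}, so it must be B.
(r5,c1): row 5 has {A,B,C}; column 1 has {A,B,C,D}, so it must be E.
(r5,c2): row 5 has {A,B,C,E}; column 2 has {A,B,C,E}, so it must be D.

D B C E A / A E D B C / C A B D E / B C E A D / E D A C B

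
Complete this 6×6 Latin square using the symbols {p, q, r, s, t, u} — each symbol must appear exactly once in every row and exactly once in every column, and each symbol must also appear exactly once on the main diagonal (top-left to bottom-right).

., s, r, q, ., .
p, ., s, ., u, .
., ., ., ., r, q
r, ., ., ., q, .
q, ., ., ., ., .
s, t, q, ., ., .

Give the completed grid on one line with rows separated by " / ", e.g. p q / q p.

row 6 has {q,s,t}; column 5 has {q,r,u} — only p is left for (r6,c5).
row 1 has {q,r,s}; column 5 has {p,q,r,u} — only t is left for (r1,c5).
row 5 has {q}; column 5 has {p,q,r,t,u}; the diagonal is empty so far — only s is left for (r5,c5).
row 1 has {q,r,s,t}; column 1 has {p,q,r,s}; the diagonal has {s} — only u is left for (r1,c1).
row 1 has {q,r,s,t,u}; column 6 has {q} — only p is left for (r1,c6).
row 3 has {q,r}; column 1 has {p,q,r,s,u} — only t is left for (r3,c1).
row 3 has {q,r,t}; column 3 has {q,r,s}; the diagonal has {s,u} — only p is left for (r3,c3).
row 4 has {q,r}; column 4 has {q}; the diagonal has {p,s,u} — only t is left for (r4,c4).
row 6 has {p,q,s,t}; column 6 has {p,q}; the diagonal has {p,s,t,u} — only r is left for (r6,c6).
row 2 has {p,s,u}; column 2 has {s,t}; the diagonal has {p,r,s,t,u} — only q is left for (r2,c2).
row 2 has {p,q,s,u}; column 4 has {q,t} — only r is left for (r2,c4).
row 2 has {p,q,r,s,u}; column 6 has {p,q,r} — only t is left for (r2,c6).
row 3 has {p,q,r,t}; column 2 has {q,s,t} — only u is left for (r3,c2).
row 3 has {p,q,r,t,u}; column 4 has {q,r,t} — only s is left for (r3,c4).
row 4 has {q,r,t}; column 2 has {q,s,t,u} — only p is left for (r4,c2).
row 4 has {p,q,r,t}; column 3 has {p,q,r,s} — only u is left for (r4,c3).
row 4 has {p,q,r,t,u}; column 6 has {p,q,r,t} — only s is left for (r4,c6).
row 5 has {q,s}; column 2 has {p,q,s,t,u} — only r is left for (r5,c2).
row 5 has {q,r,s}; column 3 has {p,q,r,s,u} — only t is left for (r5,c3).
row 5 has {q,r,s,t}; column 6 has {p,q,r,s,t} — only u is left for (r5,c6).
row 6 has {p,q,r,s,t}; column 4 has {q,r,s,t} — only u is left for (r6,c4).
row 5 has {q,r,s,t,u}; column 4 has {q,r,s,t,u} — only p is left for (r5,c4).

u s r q t p / p q s r u t / t u p s r q / r p u t q s / q r t p s u / s t q u p r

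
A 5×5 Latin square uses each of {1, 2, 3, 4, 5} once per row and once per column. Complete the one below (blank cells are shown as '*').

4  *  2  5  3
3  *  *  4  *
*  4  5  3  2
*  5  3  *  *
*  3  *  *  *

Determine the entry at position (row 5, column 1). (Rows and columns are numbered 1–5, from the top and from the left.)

5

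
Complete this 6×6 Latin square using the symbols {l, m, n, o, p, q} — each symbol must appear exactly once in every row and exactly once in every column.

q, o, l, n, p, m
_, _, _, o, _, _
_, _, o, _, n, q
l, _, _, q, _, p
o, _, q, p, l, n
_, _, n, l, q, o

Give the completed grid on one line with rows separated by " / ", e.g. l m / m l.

(r2,c5): row 2 has {o}; column 5 has {l,n,p,q}, so it must be m.
(r2,c6): row 2 has {m,o}; column 6 has {m,n,o,p,q}, so it must be l.
(r3,c4): row 3 has {n,o,q}; column 4 has {l,n,o,p,q}, so it must be m.
(r4,c3): row 4 has {l,p,q}; column 3 has {l,n,o,q}, so it must be m.
(r4,c5): row 4 has {l,m,p,q}; column 5 has {l,m,n,p,q}, so it must be o.
(r5,c2): row 5 has {l,n,o,p,q}; column 2 has {o}, so it must be m.
(r6,c2): row 6 has {l,n,o,q}; column 2 has {m,o}, so it must be p.
(r2,c3): row 2 has {l,m,o}; column 3 has {l,m,n,o,q}, so it must be p.
(r3,c1): row 3 has {m,n,o,q}; column 1 has {l,o,q}, so it must be p.
(r3,c2): row 3 has {m,n,o,p,q}; column 2 has {m,o,p}, so it must be l.
(r4,c2): row 4 has {l,m,o,p,q}; column 2 has {l,m,o,p}, so it must be n.
(r6,c1): row 6 has {l,n,o,p,q}; column 1 has {l,o,p,q}, so it must be m.
(r2,c1): row 2 has {l,m,o,p}; column 1 has {l,m,o,p,q}, so it must be n.
(r2,c2): row 2 has {l,m,n,o,p}; column 2 has {l,m,n,o,p}, so it must be q.

q o l n p m / n q p o m l / p l o m n q / l n m q o p / o m q p l n / m p n l q o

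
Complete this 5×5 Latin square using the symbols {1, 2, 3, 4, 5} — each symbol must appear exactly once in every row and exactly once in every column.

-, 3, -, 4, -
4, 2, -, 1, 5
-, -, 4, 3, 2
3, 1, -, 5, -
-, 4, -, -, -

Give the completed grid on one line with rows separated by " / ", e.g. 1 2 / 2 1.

2 3 5 4 1 / 4 2 3 1 5 / 1 5 4 3 2 / 3 1 2 5 4 / 5 4 1 2 3

(r1,c5) = 1
(r2,c3) = 3
(r3,c2) = 5
(r4,c3) = 2
(r4,c5) = 4
(r5,c4) = 2
(r5,c5) = 3
(r1,c3) = 5
(r3,c1) = 1
(r5,c1) = 5
(r5,c3) = 1
(r1,c1) = 2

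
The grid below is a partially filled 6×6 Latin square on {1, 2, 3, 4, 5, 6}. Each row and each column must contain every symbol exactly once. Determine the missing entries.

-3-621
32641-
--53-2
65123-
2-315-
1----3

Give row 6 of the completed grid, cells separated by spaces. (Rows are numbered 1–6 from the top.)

row 1 has {1,2,3,6}; column 3 has {1,3,5,6} — only 4 is left for (r1,c3).
row 2 has {1,2,3,4,6}; column 6 has {1,2,3} — only 5 is left for (r2,c6).
row 3 has {2,3,5}; column 1 has {1,2,3,6} — only 4 is left for (r3,c1).
row 3 has {2,3,4,5}; column 5 has {1,2,3,5} — only 6 is left for (r3,c5).
row 4 has {1,2,3,5,6}; column 6 has {1,2,3,5} — only 4 is left for (r4,c6).
row 5 has {1,2,3,5}; column 6 has {1,2,3,4,5} — only 6 is left for (r5,c6).
row 6 has {1,3}; column 3 has {1,3,4,5,6} — only 2 is left for (r6,c3).
row 6 has {1,2,3}; column 4 has {1,2,3,4,6} — only 5 is left for (r6,c4).
row 6 has {1,2,3,5}; column 5 has {1,2,3,5,6} — only 4 is left for (r6,c5).
row 1 has {1,2,3,4,6}; column 1 has {1,2,3,4,6} — only 5 is left for (r1,c1).
row 3 has {2,3,4,5,6}; column 2 has {2,3,5} — only 1 is left for (r3,c2).
row 5 has {1,2,3,5,6}; column 2 has {1,2,3,5} — only 4 is left for (r5,c2).
row 6 has {1,2,3,4,5}; column 2 has {1,2,3,4,5} — only 6 is left for (r6,c2).

1 6 2 5 4 3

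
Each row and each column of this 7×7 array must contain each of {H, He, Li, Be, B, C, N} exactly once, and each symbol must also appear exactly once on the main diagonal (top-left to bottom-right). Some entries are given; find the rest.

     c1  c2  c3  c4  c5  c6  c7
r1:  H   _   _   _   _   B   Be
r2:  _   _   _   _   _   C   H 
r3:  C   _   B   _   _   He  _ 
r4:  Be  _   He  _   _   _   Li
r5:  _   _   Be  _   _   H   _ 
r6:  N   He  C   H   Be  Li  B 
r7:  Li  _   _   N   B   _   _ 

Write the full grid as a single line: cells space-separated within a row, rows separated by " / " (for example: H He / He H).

row 3 has {He,B,C}; column 7 has {H,Li,Be,B} — only N is left for (r3,c7).
row 4 has {He,Li,Be}; column 4 has {H,N}; the diagonal has {H,Li,B} — only C is left for (r4,c4).
row 4 has {He,Li,Be,C}; column 6 has {H,He,Li,B,C} — only N is left for (r4,c6).
row 7 has {Li,B,N}; column 3 has {He,Be,B,C} — only H is left for (r7,c3).
row 7 has {H,Li,B,N}; column 6 has {H,He,Li,B,C,N} — only Be is left for (r7,c6).
row 7 has {H,Li,Be,B,N}; column 7 has {H,Li,Be,B,N}; the diagonal has {H,Li,B,C} — only He is left for (r7,c7).
row 4 has {He,Li,Be,C,N}; column 5 has {Be,B} — only H is left for (r4,c5).
row 5 has {H,Be}; column 5 has {H,Be,B}; the diagonal has {H,He,Li,B,C} — only N is left for (r5,c5).
row 5 has {H,Be,N}; column 7 has {H,He,Li,Be,B,N} — only C is left for (r5,c7).
row 7 has {H,He,Li,Be,B,N}; column 2 has {He} — only C is left for (r7,c2).
row 2 has {H,C}; column 2 has {He,C}; the diagonal has {H,He,Li,B,C,N} — only Be is left for (r2,c2).
row 3 has {He,B,C,N}; column 5 has {H,Be,B,N} — only Li is left for (r3,c5).
row 4 has {H,He,Li,Be,C,N}; column 2 has {He,Be,C} — only B is left for (r4,c2).
row 5 has {H,Be,C,N}; column 2 has {He,Be,B,C} — only Li is left for (r5,c2).
row 1 has {H,Be,B}; column 2 has {He,Li,Be,B,C} — only N is left for (r1,c2).
row 1 has {H,Be,B,N}; column 3 has {H,He,Be,B,C} — only Li is left for (r1,c3).
row 1 has {H,Li,Be,B,N}; column 4 has {H,C,N} — only He is left for (r1,c4).
row 1 has {H,He,Li,Be,B,N}; column 5 has {H,Li,Be,B,N} — only C is left for (r1,c5).
row 2 has {H,Be,C}; column 3 has {H,He,Li,Be,B,C} — only N is left for (r2,c3).
row 2 has {H,Be,C,N}; column 5 has {H,Li,Be,B,C,N} — only He is left for (r2,c5).
row 3 has {He,Li,B,C,N}; column 2 has {He,Li,Be,B,C,N} — only H is left for (r3,c2).
row 3 has {H,He,Li,B,C,N}; column 4 has {H,He,C,N} — only Be is left for (r3,c4).
row 5 has {H,Li,Be,C,N}; column 4 has {H,He,Be,C,N} — only B is left for (r5,c4).
row 2 has {H,He,Be,C,N}; column 1 has {H,Li,Be,C,N} — only B is left for (r2,c1).
row 2 has {H,He,Be,B,C,N}; column 4 has {H,He,Be,B,C,N} — only Li is left for (r2,c4).
row 5 has {H,Li,Be,B,C,N}; column 1 has {H,Li,Be,B,C,N} — only He is left for (r5,c1).

H N Li He C B Be / B Be N Li He C H / C H B Be Li He N / Be B He C H N Li / He Li Be B N H C / N He C H Be Li B / Li C H N B Be He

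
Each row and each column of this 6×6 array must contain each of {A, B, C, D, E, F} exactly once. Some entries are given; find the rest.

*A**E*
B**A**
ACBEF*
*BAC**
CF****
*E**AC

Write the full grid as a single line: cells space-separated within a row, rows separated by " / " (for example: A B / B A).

(r2,c2) = D
(r2,c5) = C
(r3,c6) = D
(r4,c5) = D
(r5,c5) = B
(r5,c4) = D
(r5,c3) = E
(r5,c6) = A
(r2,c3) = F
(r2,c6) = E
(r4,c6) = F
(r6,c3) = D
(r1,c3) = C
(r1,c6) = B
(r4,c1) = E
(r6,c1) = F
(r6,c4) = B
(r1,c1) = D
(r1,c4) = F

D A C F E B / B D F A C E / A C B E F D / E B A C D F / C F E D B A / F E D B A C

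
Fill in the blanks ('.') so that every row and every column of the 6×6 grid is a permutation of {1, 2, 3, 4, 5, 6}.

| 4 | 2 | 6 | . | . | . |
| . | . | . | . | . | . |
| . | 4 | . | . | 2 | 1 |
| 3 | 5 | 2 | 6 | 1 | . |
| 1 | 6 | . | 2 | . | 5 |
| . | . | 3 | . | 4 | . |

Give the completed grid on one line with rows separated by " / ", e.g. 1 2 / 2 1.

At row 1, column 6: row 1 has {2,4,6}; column 6 has {1,5}; that leaves 3.
At row 3, column 3: row 3 has {1,2,4}; column 3 has {2,3,6}; that leaves 5.
At row 3, column 4: row 3 has {1,2,4,5}; column 4 has {2,6}; that leaves 3.
At row 4, column 6: row 4 has {1,2,3,5,6}; column 6 has {1,3,5}; that leaves 4.
At row 5, column 3: row 5 has {1,2,5,6}; column 3 has {2,3,5,6}; that leaves 4.
At row 5, column 5: row 5 has {1,2,4,5,6}; column 5 has {1,2,4}; that leaves 3.
At row 6, column 2: row 6 has {3,4}; column 2 has {2,4,5,6}; that leaves 1.
At row 6, column 4: row 6 has {1,3,4}; column 4 has {2,3,6}; that leaves 5.
At row 1, column 4: row 1 has {2,3,4,6}; column 4 has {2,3,5,6}; that leaves 1.
At row 1, column 5: row 1 has {1,2,3,4,6}; column 5 has {1,2,3,4}; that leaves 5.
At row 2, column 2: row 2 is empty so far; column 2 has {1,2,4,5,6}; that leaves 3.
At row 2, column 3: row 2 has {3}; column 3 has {2,3,4,5,6}; that leaves 1.
At row 2, column 4: row 2 has {1,3}; column 4 has {1,2,3,5,6}; that leaves 4.
At row 2, column 5: row 2 has {1,3,4}; column 5 has {1,2,3,4,5}; that leaves 6.
At row 2, column 6: row 2 has {1,3,4,6}; column 6 has {1,3,4,5}; that leaves 2.
At row 3, column 1: row 3 has {1,2,3,4,5}; column 1 has {1,3,4}; that leaves 6.
At row 6, column 1: row 6 has {1,3,4,5}; column 1 has {1,3,4,6}; that leaves 2.
At row 6, column 6: row 6 has {1,2,3,4,5}; column 6 has {1,2,3,4,5}; that leaves 6.
At row 2, column 1: row 2 has {1,2,3,4,6}; column 1 has {1,2,3,4,6}; that leaves 5.

4 2 6 1 5 3 / 5 3 1 4 6 2 / 6 4 5 3 2 1 / 3 5 2 6 1 4 / 1 6 4 2 3 5 / 2 1 3 5 4 6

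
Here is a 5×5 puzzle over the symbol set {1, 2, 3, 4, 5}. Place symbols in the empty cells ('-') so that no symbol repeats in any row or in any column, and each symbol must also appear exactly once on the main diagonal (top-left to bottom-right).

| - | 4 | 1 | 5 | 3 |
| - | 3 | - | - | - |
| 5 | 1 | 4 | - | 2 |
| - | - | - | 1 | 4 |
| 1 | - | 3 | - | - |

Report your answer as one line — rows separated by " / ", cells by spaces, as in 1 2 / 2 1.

2 4 1 5 3 / 4 3 5 2 1 / 5 1 4 3 2 / 3 5 2 1 4 / 1 2 3 4 5

row 1 has {1,3,4,5}; column 1 has {1,5}; the diagonal has {1,3,4} — only 2 is left for (r1,c1).
row 2 has {3}; column 1 has {1,2,5} — only 4 is left for (r2,c1).
row 2 has {3,4}; column 4 has {1,5} — only 2 is left for (r2,c4).
row 3 has {1,2,4,5}; column 4 has {1,2,5} — only 3 is left for (r3,c4).
row 4 has {1,4}; column 1 has {1,2,4,5} — only 3 is left for (r4,c1).
row 5 has {1,3}; column 4 has {1,2,3,5} — only 4 is left for (r5,c4).
row 5 has {1,3,4}; column 5 has {2,3,4}; the diagonal has {1,2,3,4} — only 5 is left for (r5,c5).
row 2 has {2,3,4}; column 3 has {1,3,4} — only 5 is left for (r2,c3).
row 2 has {2,3,4,5}; column 5 has {2,3,4,5} — only 1 is left for (r2,c5).
row 4 has {1,3,4}; column 3 has {1,3,4,5} — only 2 is left for (r4,c3).
row 5 has {1,3,4,5}; column 2 has {1,3,4} — only 2 is left for (r5,c2).
row 4 has {1,2,3,4}; column 2 has {1,2,3,4} — only 5 is left for (r4,c2).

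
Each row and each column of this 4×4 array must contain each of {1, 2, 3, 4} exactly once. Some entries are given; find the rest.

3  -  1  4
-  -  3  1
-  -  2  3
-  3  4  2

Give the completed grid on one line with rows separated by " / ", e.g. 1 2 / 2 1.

3 2 1 4 / 2 4 3 1 / 4 1 2 3 / 1 3 4 2

At row 1, column 2: row 1 has {1,3,4}; column 2 has {3}; that leaves 2.
At row 2, column 2: row 2 has {1,3}; column 2 has {2,3}; that leaves 4.
At row 3, column 2: row 3 has {2,3}; column 2 has {2,3,4}; that leaves 1.
At row 4, column 1: row 4 has {2,3,4}; column 1 has {3}; that leaves 1.
At row 2, column 1: row 2 has {1,3,4}; column 1 has {1,3}; that leaves 2.
At row 3, column 1: row 3 has {1,2,3}; column 1 has {1,2,3}; that leaves 4.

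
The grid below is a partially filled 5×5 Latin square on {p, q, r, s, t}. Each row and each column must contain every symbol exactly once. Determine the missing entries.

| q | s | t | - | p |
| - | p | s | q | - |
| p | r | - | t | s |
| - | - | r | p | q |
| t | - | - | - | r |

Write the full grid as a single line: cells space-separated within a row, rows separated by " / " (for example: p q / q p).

q s t r p / r p s q t / p r q t s / s t r p q / t q p s r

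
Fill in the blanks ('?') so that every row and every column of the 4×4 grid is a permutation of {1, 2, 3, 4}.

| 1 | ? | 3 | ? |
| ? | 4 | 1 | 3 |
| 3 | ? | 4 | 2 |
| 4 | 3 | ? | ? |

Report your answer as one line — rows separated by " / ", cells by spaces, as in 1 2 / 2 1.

1 2 3 4 / 2 4 1 3 / 3 1 4 2 / 4 3 2 1

(r1,c2) = 2
(r1,c4) = 4
(r2,c1) = 2
(r3,c2) = 1
(r4,c3) = 2
(r4,c4) = 1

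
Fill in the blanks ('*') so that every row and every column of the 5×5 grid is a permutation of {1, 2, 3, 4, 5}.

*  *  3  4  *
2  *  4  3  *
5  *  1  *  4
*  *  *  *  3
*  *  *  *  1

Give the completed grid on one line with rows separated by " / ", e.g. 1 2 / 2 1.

(r1,c1) = 1
(r2,c5) = 5
(r3,c4) = 2
(r4,c1) = 4
(r5,c1) = 3
(r5,c4) = 5
(r1,c5) = 2
(r2,c2) = 1
(r3,c2) = 3
(r4,c4) = 1
(r5,c3) = 2
(r1,c2) = 5
(r4,c2) = 2
(r4,c3) = 5
(r5,c2) = 4

1 5 3 4 2 / 2 1 4 3 5 / 5 3 1 2 4 / 4 2 5 1 3 / 3 4 2 5 1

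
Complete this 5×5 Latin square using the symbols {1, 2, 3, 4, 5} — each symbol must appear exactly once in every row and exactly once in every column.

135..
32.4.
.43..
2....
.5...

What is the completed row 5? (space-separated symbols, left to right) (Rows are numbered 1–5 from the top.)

4 5 2 3 1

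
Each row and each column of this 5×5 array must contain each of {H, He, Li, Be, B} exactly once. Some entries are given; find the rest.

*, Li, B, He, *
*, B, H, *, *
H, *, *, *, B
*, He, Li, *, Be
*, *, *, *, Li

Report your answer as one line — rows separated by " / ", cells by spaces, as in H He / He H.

(r1,c1) = Be
(r1,c5) = H
(r2,c5) = He
(r3,c2) = Be
(r3,c3) = He
(r3,c4) = Li
(r4,c1) = B
(r4,c4) = H
(r5,c1) = He
(r5,c2) = H
(r5,c3) = Be
(r5,c4) = B
(r2,c1) = Li
(r2,c4) = Be

Be Li B He H / Li B H Be He / H Be He Li B / B He Li H Be / He H Be B Li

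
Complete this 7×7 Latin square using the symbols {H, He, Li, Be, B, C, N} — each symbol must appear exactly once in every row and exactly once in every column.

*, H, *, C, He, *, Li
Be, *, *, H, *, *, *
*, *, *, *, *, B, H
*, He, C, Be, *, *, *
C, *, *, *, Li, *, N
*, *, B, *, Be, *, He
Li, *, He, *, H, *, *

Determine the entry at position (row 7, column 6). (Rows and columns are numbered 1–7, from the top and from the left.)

C

(r4,c7): row 4 has {He,Be,C}; column 7 has {H,He,Li,N}, so it must be B.
(r2,c7): row 2 has {H,Be}; column 7 has {H,He,Li,B,N}, so it must be C.
(r4,c5): row 4 has {He,Be,B,C}; column 5 has {H,He,Li,Be}, so it must be N.
(r7,c7): row 7 has {H,He,Li}; column 7 has {H,He,Li,B,C,N}, so it must be Be.
(r2,c5): row 2 has {H,Be,C}; column 5 has {H,He,Li,Be,N}, so it must be B.
(r3,c5): row 3 has {H,B}; column 5 has {H,He,Li,Be,B,N}, so it must be C.
(r4,c1): row 4 has {He,Be,B,C,N}; column 1 has {Li,Be,C}, so it must be H.
(r4,c6): row 4 has {H,He,Be,B,C,N}; column 6 has {B}, so it must be Li.
(r6,c1): row 6 has {He,Be,B}; column 1 has {H,Li,Be,C}, so it must be N.
(r6,c4): row 6 has {He,Be,B,N}; column 4 has {H,Be,C}, so it must be Li.
(r1,c1): row 1 has {H,He,Li,C}; column 1 has {H,Li,Be,C,N}, so it must be B.
(r3,c1): row 3 has {H,B,C}; column 1 has {H,Li,Be,B,C,N}, so it must be He.
(r3,c4): row 3 has {H,He,B,C}; column 4 has {H,Li,Be,C}, so it must be N.
(r6,c2): row 6 has {He,Li,Be,B,N}; column 2 has {H,He}, so it must be C.
(r6,c6): row 6 has {He,Li,Be,B,C,N}; column 6 has {Li,B}, so it must be H.
(r7,c4): row 7 has {H,He,Li,Be}; column 4 has {H,Li,Be,C,N}, so it must be B.
(r5,c4): row 5 has {Li,C,N}; column 4 has {H,Li,Be,B,C,N}, so it must be He.
(r5,c6): row 5 has {He,Li,C,N}; column 6 has {H,Li,B}, so it must be Be.
(r7,c2): row 7 has {H,He,Li,Be,B}; column 2 has {H,He,C}, so it must be N.
(r7,c6): row 7 has {H,He,Li,Be,B,N}; column 6 has {H,Li,Be,B}, so it must be C.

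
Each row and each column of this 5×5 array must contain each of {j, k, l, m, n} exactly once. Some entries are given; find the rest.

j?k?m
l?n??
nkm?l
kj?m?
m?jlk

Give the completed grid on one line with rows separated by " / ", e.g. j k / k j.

j l k n m / l m n k j / n k m j l / k j l m n / m n j l k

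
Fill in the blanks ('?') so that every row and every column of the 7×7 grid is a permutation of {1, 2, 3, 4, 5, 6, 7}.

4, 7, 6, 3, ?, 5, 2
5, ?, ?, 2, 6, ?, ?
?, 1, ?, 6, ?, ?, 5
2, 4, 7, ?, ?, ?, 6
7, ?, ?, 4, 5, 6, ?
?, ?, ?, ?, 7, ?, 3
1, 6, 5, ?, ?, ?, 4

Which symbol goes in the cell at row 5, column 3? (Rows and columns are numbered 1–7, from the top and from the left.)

3

(r1,c5): row 1 has {2,3,4,5,6,7}; column 5 has {5,6,7}, so it must be 1.
(r2,c2): row 2 has {2,5,6}; column 2 has {1,4,6,7}, so it must be 3.
(r3,c1): row 3 has {1,5,6}; column 1 has {1,2,4,5,7}, so it must be 3.
(r4,c5): row 4 has {2,4,6,7}; column 5 has {1,5,6,7}, so it must be 3.
(r4,c6): row 4 has {2,3,4,6,7}; column 6 has {5,6}, so it must be 1.
(r5,c2): row 5 has {4,5,6,7}; column 2 has {1,3,4,6,7}, so it must be 2.
(r5,c7): row 5 has {2,4,5,6,7}; column 7 has {2,3,4,5,6}, so it must be 1.
(r6,c1): row 6 has {3,7}; column 1 has {1,2,3,4,5,7}, so it must be 6.
(r6,c2): row 6 has {3,6,7}; column 2 has {1,2,3,4,6,7}, so it must be 5.
(r6,c4): row 6 has {3,5,6,7}; column 4 has {2,3,4,6}, so it must be 1.
(r7,c4): row 7 has {1,4,5,6}; column 4 has {1,2,3,4,6}, so it must be 7.
(r7,c5): row 7 has {1,4,5,6,7}; column 5 has {1,3,5,6,7}, so it must be 2.
(r7,c6): row 7 has {1,2,4,5,6,7}; column 6 has {1,5,6}, so it must be 3.
(r2,c7): row 2 has {2,3,5,6}; column 7 has {1,2,3,4,5,6}, so it must be 7.
(r3,c5): row 3 has {1,3,5,6}; column 5 has {1,2,3,5,6,7}, so it must be 4.
(r4,c4): row 4 has {1,2,3,4,6,7}; column 4 has {1,2,3,4,6,7}, so it must be 5.
(r5,c3): row 5 has {1,2,4,5,6,7}; column 3 has {5,6,7}, so it must be 3.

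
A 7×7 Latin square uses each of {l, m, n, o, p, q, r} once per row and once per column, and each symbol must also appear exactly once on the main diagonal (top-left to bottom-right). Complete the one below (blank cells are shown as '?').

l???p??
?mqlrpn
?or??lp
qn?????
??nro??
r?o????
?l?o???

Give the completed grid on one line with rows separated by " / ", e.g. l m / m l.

l r m n p q o / o m q l r p n / n o r m q l p / q n l p m o r / p q n r o m l / r p o q l n m / m l p o n r q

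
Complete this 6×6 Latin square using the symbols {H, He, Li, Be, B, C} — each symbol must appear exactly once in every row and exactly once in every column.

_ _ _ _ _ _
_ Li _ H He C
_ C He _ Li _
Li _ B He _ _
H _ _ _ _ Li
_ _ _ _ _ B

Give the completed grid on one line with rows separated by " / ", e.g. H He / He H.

C B H Li Be He / B Li Be H He C / Be C He B Li H / Li H B He C Be / H He C Be B Li / He Be Li C H B

Cell (r2,c3): row 2 has {H,He,Li,C}; column 3 has {He,B} → Be.
Cell (r5,c3): row 5 has {H,Li}; column 3 has {He,Be,B} → C.
Cell (r2,c1): row 2 has {H,He,Li,Be,C}; column 1 has {H,Li} → B.
Cell (r3,c1): row 3 has {He,Li,C}; column 1 has {H,Li,B} → Be.
Cell (r3,c4): row 3 has {He,Li,Be,C}; column 4 has {H,He} → B.
Cell (r3,c6): row 3 has {He,Li,Be,B,C}; column 6 has {Li,B,C} → H.
Cell (r4,c6): row 4 has {He,Li,B}; column 6 has {H,Li,B,C} → Be.
Cell (r5,c4): row 5 has {H,Li,C}; column 4 has {H,He,B} → Be.
Cell (r5,c5): row 5 has {H,Li,Be,C}; column 5 has {He,Li} → B.
Cell (r1,c6): row 1 is empty so far; column 6 has {H,Li,Be,B,C} → He.
Cell (r4,c2): row 4 has {He,Li,Be,B}; column 2 has {Li,C} → H.
Cell (r4,c5): row 4 has {H,He,Li,Be,B}; column 5 has {He,Li,B} → C.
Cell (r5,c2): row 5 has {H,Li,Be,B,C}; column 2 has {H,Li,C} → He.
Cell (r6,c2): row 6 has {B}; column 2 has {H,He,Li,C} → Be.
Cell (r6,c5): row 6 has {Be,B}; column 5 has {He,Li,B,C} → H.
Cell (r1,c1): row 1 has {He}; column 1 has {H,Li,Be,B} → C.
Cell (r1,c2): row 1 has {He,C}; column 2 has {H,He,Li,Be,C} → B.
Cell (r1,c4): row 1 has {He,B,C}; column 4 has {H,He,Be,B} → Li.
Cell (r1,c5): row 1 has {He,Li,B,C}; column 5 has {H,He,Li,B,C} → Be.
Cell (r6,c1): row 6 has {H,Be,B}; column 1 has {H,Li,Be,B,C} → He.
Cell (r6,c3): row 6 has {H,He,Be,B}; column 3 has {He,Be,B,C} → Li.
Cell (r6,c4): row 6 has {H,He,Li,Be,B}; column 4 has {H,He,Li,Be,B} → C.
Cell (r1,c3): row 1 has {He,Li,Be,B,C}; column 3 has {He,Li,Be,B,C} → H.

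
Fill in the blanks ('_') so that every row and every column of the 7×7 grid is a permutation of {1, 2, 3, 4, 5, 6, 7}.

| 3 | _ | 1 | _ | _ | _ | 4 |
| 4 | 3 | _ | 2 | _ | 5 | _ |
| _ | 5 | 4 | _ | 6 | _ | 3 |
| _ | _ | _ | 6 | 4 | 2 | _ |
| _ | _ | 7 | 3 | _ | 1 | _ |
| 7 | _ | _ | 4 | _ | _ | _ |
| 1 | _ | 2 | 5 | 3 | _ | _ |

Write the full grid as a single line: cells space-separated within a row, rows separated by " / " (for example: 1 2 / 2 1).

3 2 1 7 5 6 4 / 4 3 6 2 7 5 1 / 2 5 4 1 6 7 3 / 5 1 3 6 4 2 7 / 6 4 7 3 2 1 5 / 7 6 5 4 1 3 2 / 1 7 2 5 3 4 6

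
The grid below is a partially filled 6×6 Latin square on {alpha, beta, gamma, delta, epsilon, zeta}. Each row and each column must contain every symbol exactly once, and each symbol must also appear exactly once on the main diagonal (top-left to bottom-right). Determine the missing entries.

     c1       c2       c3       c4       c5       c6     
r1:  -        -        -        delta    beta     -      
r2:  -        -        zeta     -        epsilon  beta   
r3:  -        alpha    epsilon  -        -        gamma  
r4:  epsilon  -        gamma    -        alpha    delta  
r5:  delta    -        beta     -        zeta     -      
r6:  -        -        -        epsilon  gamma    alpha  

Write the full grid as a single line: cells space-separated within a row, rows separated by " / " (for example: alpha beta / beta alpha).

(r1,c1) = gamma
(r1,c3) = alpha
(r2,c1) = alpha
(r2,c2) = delta
(r2,c4) = gamma
(r3,c5) = delta
(r4,c4) = beta
(r5,c4) = alpha
(r5,c6) = epsilon
(r6,c3) = delta
(r1,c6) = zeta
(r3,c4) = zeta
(r4,c2) = zeta
(r5,c2) = gamma
(r6,c2) = beta
(r1,c2) = epsilon
(r3,c1) = beta
(r6,c1) = zeta

gamma epsilon alpha delta beta zeta / alpha delta zeta gamma epsilon beta / beta alpha epsilon zeta delta gamma / epsilon zeta gamma beta alpha delta / delta gamma beta alpha zeta epsilon / zeta beta delta epsilon gamma alpha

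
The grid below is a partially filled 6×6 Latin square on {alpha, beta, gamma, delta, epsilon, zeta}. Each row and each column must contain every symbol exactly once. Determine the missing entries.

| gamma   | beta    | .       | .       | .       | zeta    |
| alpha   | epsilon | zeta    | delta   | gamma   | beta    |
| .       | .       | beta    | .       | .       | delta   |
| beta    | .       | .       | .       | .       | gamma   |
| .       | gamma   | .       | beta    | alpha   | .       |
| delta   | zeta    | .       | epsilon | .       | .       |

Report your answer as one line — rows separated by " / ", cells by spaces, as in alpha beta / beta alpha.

gamma beta epsilon alpha delta zeta / alpha epsilon zeta delta gamma beta / epsilon alpha beta gamma zeta delta / beta delta alpha zeta epsilon gamma / zeta gamma delta beta alpha epsilon / delta zeta gamma epsilon beta alpha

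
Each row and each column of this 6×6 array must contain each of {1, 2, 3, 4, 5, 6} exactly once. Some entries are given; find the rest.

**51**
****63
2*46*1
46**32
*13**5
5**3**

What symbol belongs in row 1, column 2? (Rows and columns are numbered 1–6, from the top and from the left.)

(r2,c1) = 1
(r2,c3) = 2
(r3,c5) = 5
(r4,c3) = 1
(r4,c4) = 5
(r5,c1) = 6
(r6,c3) = 6
(r6,c6) = 4
(r1,c1) = 3
(r1,c6) = 6
(r2,c4) = 4
(r3,c2) = 3
(r5,c4) = 2
(r5,c5) = 4
(r6,c2) = 2
(r6,c5) = 1
(r1,c2) = 4

4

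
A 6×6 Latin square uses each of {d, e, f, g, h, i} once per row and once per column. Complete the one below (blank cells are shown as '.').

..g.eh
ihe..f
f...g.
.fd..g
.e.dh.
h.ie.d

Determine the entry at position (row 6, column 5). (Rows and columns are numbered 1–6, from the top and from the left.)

f

(r1,c1) = d
(r1,c2) = i
(r1,c4) = f
(r2,c4) = g
(r2,c5) = d
(r3,c2) = d
(r3,c3) = h
(r3,c4) = i
(r3,c6) = e
(r4,c1) = e
(r4,c4) = h
(r4,c5) = i
(r5,c1) = g
(r5,c3) = f
(r5,c6) = i
(r6,c2) = g
(r6,c5) = f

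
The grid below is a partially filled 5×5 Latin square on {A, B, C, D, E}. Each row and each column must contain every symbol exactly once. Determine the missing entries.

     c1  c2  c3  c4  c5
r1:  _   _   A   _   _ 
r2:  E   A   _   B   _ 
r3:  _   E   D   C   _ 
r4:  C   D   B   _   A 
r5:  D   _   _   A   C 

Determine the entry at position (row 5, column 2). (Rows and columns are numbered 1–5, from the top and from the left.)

B

(r1,c1): row 1 has {A}; column 1 has {C,D,E}, so it must be B.
(r1,c2): row 1 has {A,B}; column 2 has {A,D,E}, so it must be C.
(r2,c3): row 2 has {A,B,E}; column 3 has {A,B,D}, so it must be C.
(r2,c5): row 2 has {A,B,C,E}; column 5 has {A,C}, so it must be D.
(r3,c1): row 3 has {C,D,E}; column 1 has {B,C,D,E}, so it must be A.
(r3,c5): row 3 has {A,C,D,E}; column 5 has {A,C,D}, so it must be B.
(r4,c4): row 4 has {A,B,C,D}; column 4 has {A,B,C}, so it must be E.
(r5,c2): row 5 has {A,C,D}; column 2 has {A,C,D,E}, so it must be B.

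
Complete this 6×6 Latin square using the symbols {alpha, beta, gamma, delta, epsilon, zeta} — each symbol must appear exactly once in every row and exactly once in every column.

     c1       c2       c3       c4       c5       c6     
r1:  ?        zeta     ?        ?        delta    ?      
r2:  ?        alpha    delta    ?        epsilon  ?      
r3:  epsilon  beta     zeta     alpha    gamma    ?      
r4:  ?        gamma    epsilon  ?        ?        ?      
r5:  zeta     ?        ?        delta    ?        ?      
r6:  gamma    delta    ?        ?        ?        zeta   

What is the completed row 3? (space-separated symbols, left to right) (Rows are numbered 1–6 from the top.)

epsilon beta zeta alpha gamma delta

(r2,c1) = beta
(r2,c6) = gamma
(r3,c6) = delta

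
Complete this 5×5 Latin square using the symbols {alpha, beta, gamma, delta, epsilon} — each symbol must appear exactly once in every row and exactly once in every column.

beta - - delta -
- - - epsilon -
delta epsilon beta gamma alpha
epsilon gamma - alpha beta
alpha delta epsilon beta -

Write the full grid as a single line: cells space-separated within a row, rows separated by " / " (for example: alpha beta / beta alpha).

beta alpha gamma delta epsilon / gamma beta alpha epsilon delta / delta epsilon beta gamma alpha / epsilon gamma delta alpha beta / alpha delta epsilon beta gamma

(r1,c2) = alpha
(r1,c3) = gamma
(r1,c5) = epsilon
(r2,c1) = gamma
(r2,c2) = beta
(r2,c5) = delta
(r4,c3) = delta
(r5,c5) = gamma
(r2,c3) = alpha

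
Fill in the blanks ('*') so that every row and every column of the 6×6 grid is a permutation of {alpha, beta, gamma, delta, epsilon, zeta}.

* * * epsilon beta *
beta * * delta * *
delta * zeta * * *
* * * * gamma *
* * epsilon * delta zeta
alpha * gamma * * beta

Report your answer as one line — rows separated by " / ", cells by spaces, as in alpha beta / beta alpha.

zeta gamma delta epsilon beta alpha / beta epsilon alpha delta zeta gamma / delta beta zeta gamma alpha epsilon / epsilon zeta beta alpha gamma delta / gamma alpha epsilon beta delta zeta / alpha delta gamma zeta epsilon beta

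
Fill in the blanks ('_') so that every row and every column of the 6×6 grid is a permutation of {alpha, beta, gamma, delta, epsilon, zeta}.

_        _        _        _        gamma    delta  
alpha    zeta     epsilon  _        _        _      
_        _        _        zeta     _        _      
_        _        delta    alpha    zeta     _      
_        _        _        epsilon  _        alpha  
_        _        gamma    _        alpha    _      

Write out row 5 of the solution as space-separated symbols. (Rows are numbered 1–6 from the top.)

gamma delta zeta epsilon beta alpha

row 1 has {gamma,delta}; column 4 has {alpha,epsilon,zeta} — only beta is left for (r1,c4).
row 6 has {alpha,gamma}; column 4 has {alpha,beta,epsilon,zeta} — only delta is left for (r6,c4).
row 2 has {alpha,epsilon,zeta}; column 4 has {alpha,beta,delta,epsilon,zeta} — only gamma is left for (r2,c4).
row 2 has {alpha,gamma,epsilon,zeta}; column 6 has {alpha,delta} — only beta is left for (r2,c6).
row 2 has {alpha,beta,gamma,epsilon,zeta}; column 5 has {alpha,gamma,zeta} — only delta is left for (r2,c5).
row 5 has {alpha,epsilon}; column 5 has {alpha,gamma,delta,zeta} — only beta is left for (r5,c5).
row 3 has {zeta}; column 5 has {alpha,beta,gamma,delta,zeta} — only epsilon is left for (r3,c5).
row 3 has {epsilon,zeta}; column 6 has {alpha,beta,delta} — only gamma is left for (r3,c6).
row 4 has {alpha,delta,zeta}; column 6 has {alpha,beta,gamma,delta} — only epsilon is left for (r4,c6).
row 5 has {alpha,beta,epsilon}; column 3 has {gamma,delta,epsilon} — only zeta is left for (r5,c3).
row 6 has {alpha,gamma,delta}; column 6 has {alpha,beta,gamma,delta,epsilon} — only zeta is left for (r6,c6).
row 1 has {beta,gamma,delta}; column 3 has {gamma,delta,epsilon,zeta} — only alpha is left for (r1,c3).
row 3 has {gamma,epsilon,zeta}; column 3 has {alpha,gamma,delta,epsilon,zeta} — only beta is left for (r3,c3).
row 1 has {alpha,beta,gamma,delta}; column 2 has {zeta} — only epsilon is left for (r1,c2).
row 3 has {beta,gamma,epsilon,zeta}; column 1 has {alpha} — only delta is left for (r3,c1).
row 3 has {beta,gamma,delta,epsilon,zeta}; column 2 has {epsilon,zeta} — only alpha is left for (r3,c2).
row 5 has {alpha,beta,epsilon,zeta}; column 1 has {alpha,delta} — only gamma is left for (r5,c1).
row 5 has {alpha,beta,gamma,epsilon,zeta}; column 2 has {alpha,epsilon,zeta} — only delta is left for (r5,c2).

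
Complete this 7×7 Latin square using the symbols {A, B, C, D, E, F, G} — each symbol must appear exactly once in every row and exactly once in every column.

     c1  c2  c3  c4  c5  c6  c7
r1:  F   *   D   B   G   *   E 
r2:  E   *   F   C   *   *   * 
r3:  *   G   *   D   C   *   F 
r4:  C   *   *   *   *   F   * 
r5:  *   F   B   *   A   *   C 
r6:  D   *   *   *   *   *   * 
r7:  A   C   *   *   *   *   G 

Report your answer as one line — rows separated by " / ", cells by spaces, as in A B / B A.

At row 1, column 2: row 1 has {B,D,E,F,G}; column 2 has {C,F,G}; that leaves A.
At row 1, column 6: row 1 has {A,B,D,E,F,G}; column 6 has {F}; that leaves C.
At row 3, column 1: row 3 has {C,D,F,G}; column 1 has {A,C,D,E,F}; that leaves B.
At row 5, column 1: row 5 has {A,B,C,F}; column 1 has {A,B,C,D,E,F}; that leaves G.
At row 5, column 4: row 5 has {A,B,C,F,G}; column 4 has {B,C,D}; that leaves E.
At row 5, column 6: row 5 has {A,B,C,E,F,G}; column 6 has {C,F}; that leaves D.
At row 7, column 3: row 7 has {A,C,G}; column 3 has {B,D,F}; that leaves E.
At row 7, column 4: row 7 has {A,C,E,G}; column 4 has {B,C,D,E}; that leaves F.
At row 7, column 6: row 7 has {A,C,E,F,G}; column 6 has {C,D,F}; that leaves B.
At row 3, column 3: row 3 has {B,C,D,F,G}; column 3 has {B,D,E,F}; that leaves A.
At row 3, column 6: row 3 has {A,B,C,D,F,G}; column 6 has {B,C,D,F}; that leaves E.
At row 4, column 3: row 4 has {C,F}; column 3 has {A,B,D,E,F}; that leaves G.
At row 4, column 4: row 4 has {C,F,G}; column 4 has {B,C,D,E,F}; that leaves A.
At row 6, column 3: row 6 has {D}; column 3 has {A,B,D,E,F,G}; that leaves C.
At row 6, column 4: row 6 has {C,D}; column 4 has {A,B,C,D,E,F}; that leaves G.
At row 6, column 6: row 6 has {C,D,G}; column 6 has {B,C,D,E,F}; that leaves A.
At row 6, column 7: row 6 has {A,C,D,G}; column 7 has {C,E,F,G}; that leaves B.
At row 7, column 5: row 7 has {A,B,C,E,F,G}; column 5 has {A,C,G}; that leaves D.
At row 2, column 5: row 2 has {C,E,F}; column 5 has {A,C,D,G}; that leaves B.
At row 2, column 6: row 2 has {B,C,E,F}; column 6 has {A,B,C,D,E,F}; that leaves G.
At row 4, column 5: row 4 has {A,C,F,G}; column 5 has {A,B,C,D,G}; that leaves E.
At row 4, column 7: row 4 has {A,C,E,F,G}; column 7 has {B,C,E,F,G}; that leaves D.
At row 6, column 2: row 6 has {A,B,C,D,G}; column 2 has {A,C,F,G}; that leaves E.
At row 6, column 5: row 6 has {A,B,C,D,E,G}; column 5 has {A,B,C,D,E,G}; that leaves F.
At row 2, column 2: row 2 has {B,C,E,F,G}; column 2 has {A,C,E,F,G}; that leaves D.
At row 2, column 7: row 2 has {B,C,D,E,F,G}; column 7 has {B,C,D,E,F,G}; that leaves A.
At row 4, column 2: row 4 has {A,C,D,E,F,G}; column 2 has {A,C,D,E,F,G}; that leaves B.

F A D B G C E / E D F C B G A / B G A D C E F / C B G A E F D / G F B E A D C / D E C G F A B / A C E F D B G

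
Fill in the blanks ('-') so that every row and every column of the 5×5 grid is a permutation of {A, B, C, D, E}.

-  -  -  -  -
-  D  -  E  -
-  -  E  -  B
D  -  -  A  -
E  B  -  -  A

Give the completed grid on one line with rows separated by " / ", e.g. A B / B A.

A E C B D / B D A E C / C A E D B / D C B A E / E B D C A

(r2,c5) = C
(r4,c5) = E
(r1,c5) = D
(r4,c2) = C
(r4,c3) = B
(r2,c3) = A
(r3,c2) = A
(r1,c2) = E
(r1,c3) = C
(r1,c4) = B
(r2,c1) = B
(r3,c1) = C
(r3,c4) = D
(r5,c3) = D
(r5,c4) = C
(r1,c1) = A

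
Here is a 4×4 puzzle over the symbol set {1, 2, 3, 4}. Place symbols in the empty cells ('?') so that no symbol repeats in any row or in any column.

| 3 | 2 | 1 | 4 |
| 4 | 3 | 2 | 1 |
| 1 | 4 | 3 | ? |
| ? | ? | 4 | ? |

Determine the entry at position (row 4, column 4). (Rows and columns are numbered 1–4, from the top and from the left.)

3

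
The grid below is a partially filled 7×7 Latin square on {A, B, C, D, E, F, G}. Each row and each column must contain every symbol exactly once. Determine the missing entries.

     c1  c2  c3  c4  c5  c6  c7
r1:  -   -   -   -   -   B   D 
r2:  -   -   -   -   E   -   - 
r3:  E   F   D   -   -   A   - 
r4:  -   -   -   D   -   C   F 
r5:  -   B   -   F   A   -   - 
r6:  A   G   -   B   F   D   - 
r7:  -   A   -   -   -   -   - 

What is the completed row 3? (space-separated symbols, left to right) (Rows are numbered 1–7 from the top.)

E F D G C A B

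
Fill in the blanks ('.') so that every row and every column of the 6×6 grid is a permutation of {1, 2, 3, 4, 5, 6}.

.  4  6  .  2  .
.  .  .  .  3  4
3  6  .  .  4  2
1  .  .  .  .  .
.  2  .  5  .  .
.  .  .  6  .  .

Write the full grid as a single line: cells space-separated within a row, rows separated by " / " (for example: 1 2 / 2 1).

(r1,c1): row 1 has {2,4,6}; column 1 has {1,3}, so it must be 5.
(r3,c4): row 3 has {2,3,4,6}; column 4 has {5,6}, so it must be 1.
(r1,c4): row 1 has {2,4,5,6}; column 4 has {1,5,6}, so it must be 3.
(r1,c6): row 1 has {2,3,4,5,6}; column 6 has {2,4}, so it must be 1.
(r2,c4): row 2 has {3,4}; column 4 has {1,3,5,6}, so it must be 2.
(r3,c3): row 3 has {1,2,3,4,6}; column 3 has {6}, so it must be 5.
(r4,c4): row 4 has {1}; column 4 has {1,2,3,5,6}, so it must be 4.
(r2,c1): row 2 has {2,3,4}; column 1 has {1,3,5}, so it must be 6.
(r2,c3): row 2 has {2,3,4,6}; column 3 has {5,6}, so it must be 1.
(r5,c1): row 5 has {2,5}; column 1 has {1,3,5,6}, so it must be 4.
(r5,c3): row 5 has {2,4,5}; column 3 has {1,5,6}, so it must be 3.
(r5,c6): row 5 has {2,3,4,5}; column 6 has {1,2,4}, so it must be 6.
(r6,c1): row 6 has {6}; column 1 has {1,3,4,5,6}, so it must be 2.
(r6,c3): row 6 has {2,6}; column 3 has {1,3,5,6}, so it must be 4.
(r2,c2): row 2 has {1,2,3,4,6}; column 2 has {2,4,6}, so it must be 5.
(r4,c2): row 4 has {1,4}; column 2 has {2,4,5,6}, so it must be 3.
(r4,c3): row 4 has {1,3,4}; column 3 has {1,3,4,5,6}, so it must be 2.
(r4,c6): row 4 has {1,2,3,4}; column 6 has {1,2,4,6}, so it must be 5.
(r5,c5): row 5 has {2,3,4,5,6}; column 5 has {2,3,4}, so it must be 1.
(r6,c2): row 6 has {2,4,6}; column 2 has {2,3,4,5,6}, so it must be 1.
(r6,c5): row 6 has {1,2,4,6}; column 5 has {1,2,3,4}, so it must be 5.
(r6,c6): row 6 has {1,2,4,5,6}; column 6 has {1,2,4,5,6}, so it must be 3.
(r4,c5): row 4 has {1,2,3,4,5}; column 5 has {1,2,3,4,5}, so it must be 6.

5 4 6 3 2 1 / 6 5 1 2 3 4 / 3 6 5 1 4 2 / 1 3 2 4 6 5 / 4 2 3 5 1 6 / 2 1 4 6 5 3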